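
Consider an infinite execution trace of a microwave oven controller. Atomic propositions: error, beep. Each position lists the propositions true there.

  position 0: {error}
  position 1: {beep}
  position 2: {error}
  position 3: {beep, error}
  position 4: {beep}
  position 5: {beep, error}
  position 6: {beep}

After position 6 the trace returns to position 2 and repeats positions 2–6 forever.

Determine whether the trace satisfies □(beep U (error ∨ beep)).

Holds

beep U (error ∨ beep) holds at every position 0..6, and those are all positions ever visited, so □(beep U (error ∨ beep)) holds.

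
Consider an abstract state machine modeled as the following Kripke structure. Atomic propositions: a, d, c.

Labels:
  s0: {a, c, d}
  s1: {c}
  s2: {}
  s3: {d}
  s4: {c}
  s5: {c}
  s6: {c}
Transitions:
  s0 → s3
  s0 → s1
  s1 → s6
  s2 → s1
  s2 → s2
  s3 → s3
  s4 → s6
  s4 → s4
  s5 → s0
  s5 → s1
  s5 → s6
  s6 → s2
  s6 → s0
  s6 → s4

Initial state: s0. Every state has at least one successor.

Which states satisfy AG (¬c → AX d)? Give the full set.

States satisfying ¬c → AX d: {s0, s1, s3, s4, s5, s6}.
States satisfying AG (¬c → AX d): {s3}.

{s3}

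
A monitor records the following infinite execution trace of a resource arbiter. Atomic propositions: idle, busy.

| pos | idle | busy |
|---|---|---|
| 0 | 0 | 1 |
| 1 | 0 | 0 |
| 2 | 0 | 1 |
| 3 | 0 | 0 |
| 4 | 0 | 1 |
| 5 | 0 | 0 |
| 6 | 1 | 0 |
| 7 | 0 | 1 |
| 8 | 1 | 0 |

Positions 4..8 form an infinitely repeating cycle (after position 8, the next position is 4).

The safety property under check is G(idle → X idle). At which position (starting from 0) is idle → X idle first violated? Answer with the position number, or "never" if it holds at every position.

Check idle → X idle at each position in order: 0 ✓, 1 ✓, 2 ✓, 3 ✓, 4 ✓, 5 ✓.
At position 6 the labels are {idle} and the next position 7 has {busy}, so idle → X idle is false there. This is the first violation.

6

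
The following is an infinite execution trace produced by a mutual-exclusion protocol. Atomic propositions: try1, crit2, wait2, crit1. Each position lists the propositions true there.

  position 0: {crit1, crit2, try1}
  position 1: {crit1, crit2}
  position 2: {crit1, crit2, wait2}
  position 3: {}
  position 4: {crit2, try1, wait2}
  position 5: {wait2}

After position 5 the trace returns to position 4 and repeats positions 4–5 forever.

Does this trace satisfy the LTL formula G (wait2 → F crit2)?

Yes

wait2 → F crit2 holds at every position 0..5, and those are all positions ever visited, so G (wait2 → F crit2) holds.
Positions where wait2 holds: 2, 4, 5.
Check F crit2 at each: 2→ok, 4→ok, 5→ok.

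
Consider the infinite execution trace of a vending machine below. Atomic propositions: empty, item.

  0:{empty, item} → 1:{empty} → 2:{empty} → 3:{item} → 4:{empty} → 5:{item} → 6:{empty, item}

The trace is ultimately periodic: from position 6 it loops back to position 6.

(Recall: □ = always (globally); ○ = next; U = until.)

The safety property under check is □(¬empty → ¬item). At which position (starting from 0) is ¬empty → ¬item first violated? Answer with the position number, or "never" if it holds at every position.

3

Check ¬empty → ¬item at each position in order: 0 ✓, 1 ✓, 2 ✓.
At position 3 the labels are {item}, so ¬empty → ¬item is false there. This is the first violation.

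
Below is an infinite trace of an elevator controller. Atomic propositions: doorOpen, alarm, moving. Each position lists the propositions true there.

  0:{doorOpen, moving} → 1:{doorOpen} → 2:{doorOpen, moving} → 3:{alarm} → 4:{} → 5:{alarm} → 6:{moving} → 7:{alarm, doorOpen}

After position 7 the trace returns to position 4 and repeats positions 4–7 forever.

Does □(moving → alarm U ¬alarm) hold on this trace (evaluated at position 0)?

moving → alarm U ¬alarm holds at every position 0..7, and those are all positions ever visited, so □(moving → alarm U ¬alarm) holds.
Positions where moving holds: 0, 2, 6.
Check alarm U ¬alarm at each: 0→ok, 2→ok, 6→ok.

Holds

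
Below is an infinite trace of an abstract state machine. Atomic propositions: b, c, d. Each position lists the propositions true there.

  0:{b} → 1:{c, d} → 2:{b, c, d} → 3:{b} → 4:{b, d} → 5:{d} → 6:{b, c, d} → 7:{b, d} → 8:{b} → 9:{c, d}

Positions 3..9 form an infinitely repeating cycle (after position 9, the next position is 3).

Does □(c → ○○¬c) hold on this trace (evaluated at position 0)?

c → ○○¬c holds at every position 0..9, and those are all positions ever visited, so □(c → ○○¬c) holds.
Positions where c holds: 1, 2, 6, 9.
Check ○○¬c at each: 1→ok, 2→ok, 6→ok, 9→ok.

Holds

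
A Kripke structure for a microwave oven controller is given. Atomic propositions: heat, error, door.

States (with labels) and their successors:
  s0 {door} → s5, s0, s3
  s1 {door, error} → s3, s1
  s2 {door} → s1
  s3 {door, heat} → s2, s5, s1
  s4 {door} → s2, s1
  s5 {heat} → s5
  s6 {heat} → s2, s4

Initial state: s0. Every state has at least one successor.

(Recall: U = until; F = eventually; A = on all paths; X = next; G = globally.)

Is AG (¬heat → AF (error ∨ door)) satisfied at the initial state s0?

States satisfying ¬heat → AF (error ∨ door): {s0, s1, s2, s3, s4, s5, s6}.
States satisfying AG (¬heat → AF (error ∨ door)): {s0, s1, s2, s3, s4, s5, s6}.
Every state reachable from s0 satisfies ¬heat → AF (error ∨ door).
s0 ∈ Sat(AG (¬heat → AF (error ∨ door))).

Holds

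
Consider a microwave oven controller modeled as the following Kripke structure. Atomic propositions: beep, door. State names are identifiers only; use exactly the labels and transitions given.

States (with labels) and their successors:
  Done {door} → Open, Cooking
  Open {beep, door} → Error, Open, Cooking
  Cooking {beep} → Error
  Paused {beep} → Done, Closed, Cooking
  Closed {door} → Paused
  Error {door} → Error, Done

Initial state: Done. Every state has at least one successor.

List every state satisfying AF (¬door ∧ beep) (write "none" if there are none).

{Cooking, Paused, Closed}

States satisfying ¬door ∧ beep: {Cooking, Paused}.
States satisfying AF (¬door ∧ beep): {Cooking, Paused, Closed}.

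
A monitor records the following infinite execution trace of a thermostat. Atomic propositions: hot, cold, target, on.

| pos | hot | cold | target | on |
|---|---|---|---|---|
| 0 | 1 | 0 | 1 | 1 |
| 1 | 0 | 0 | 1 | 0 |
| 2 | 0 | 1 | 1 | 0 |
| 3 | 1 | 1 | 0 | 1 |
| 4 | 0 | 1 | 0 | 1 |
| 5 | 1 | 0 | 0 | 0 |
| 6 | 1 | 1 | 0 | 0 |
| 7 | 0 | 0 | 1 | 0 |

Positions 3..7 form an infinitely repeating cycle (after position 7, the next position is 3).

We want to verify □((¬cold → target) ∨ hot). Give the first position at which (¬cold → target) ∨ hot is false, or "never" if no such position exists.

never

(¬cold → target) ∨ hot holds at every position 0..7, and those are all the positions the trace ever visits, so the invariant □((¬cold → target) ∨ hot) is never violated.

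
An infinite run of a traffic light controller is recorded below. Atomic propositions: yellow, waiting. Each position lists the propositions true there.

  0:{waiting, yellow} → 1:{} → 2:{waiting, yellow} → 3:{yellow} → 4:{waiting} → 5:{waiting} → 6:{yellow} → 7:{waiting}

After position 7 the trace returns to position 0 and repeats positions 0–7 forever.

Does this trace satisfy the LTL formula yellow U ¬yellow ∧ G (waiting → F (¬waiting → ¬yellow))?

Walking from position 0: ¬yellow first holds at position 1, and yellow holds at every earlier position along the way, so yellow U ¬yellow holds.
waiting → F (¬waiting → ¬yellow) holds at every position 0..7, and those are all positions ever visited, so G (waiting → F (¬waiting → ¬yellow)) holds.
Positions where waiting holds: 0, 2, 4, 5, 7.
Check F (¬waiting → ¬yellow) at each: 0→ok, 2→ok, 4→ok, 5→ok, 7→ok.
At position 0: yellow U ¬yellow is true; G (waiting → F (¬waiting → ¬yellow)) is true; so yellow U ¬yellow ∧ G (waiting → F (¬waiting → ¬yellow)) is true.

Holds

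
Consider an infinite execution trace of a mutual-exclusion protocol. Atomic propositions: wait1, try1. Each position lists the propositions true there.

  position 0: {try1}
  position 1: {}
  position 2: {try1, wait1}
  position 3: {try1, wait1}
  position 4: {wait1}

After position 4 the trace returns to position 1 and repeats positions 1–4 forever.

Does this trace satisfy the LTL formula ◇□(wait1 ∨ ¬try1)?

□(wait1 ∨ ¬try1) holds at position 1, which is reachable from 0, so ◇□(wait1 ∨ ¬try1) holds.

Holds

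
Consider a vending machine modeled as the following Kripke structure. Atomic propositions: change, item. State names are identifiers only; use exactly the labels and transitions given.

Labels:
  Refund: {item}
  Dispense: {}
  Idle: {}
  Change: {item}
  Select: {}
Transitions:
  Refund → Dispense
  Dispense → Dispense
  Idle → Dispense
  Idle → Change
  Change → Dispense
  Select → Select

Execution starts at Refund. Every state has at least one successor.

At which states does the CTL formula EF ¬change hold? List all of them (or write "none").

States satisfying ¬change: {Refund, Dispense, Idle, Change, Select}.
States satisfying EF ¬change: {Refund, Dispense, Idle, Change, Select}.

{Refund, Dispense, Idle, Change, Select}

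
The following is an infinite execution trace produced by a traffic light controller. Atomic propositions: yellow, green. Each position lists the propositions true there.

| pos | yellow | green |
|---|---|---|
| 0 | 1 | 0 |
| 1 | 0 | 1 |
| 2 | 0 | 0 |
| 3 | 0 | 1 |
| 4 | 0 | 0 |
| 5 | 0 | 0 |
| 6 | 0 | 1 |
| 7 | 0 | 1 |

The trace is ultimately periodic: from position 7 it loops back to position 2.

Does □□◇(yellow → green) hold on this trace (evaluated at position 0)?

□◇(yellow → green) holds at every position 0..7, and those are all positions ever visited, so □□◇(yellow → green) holds.

Holds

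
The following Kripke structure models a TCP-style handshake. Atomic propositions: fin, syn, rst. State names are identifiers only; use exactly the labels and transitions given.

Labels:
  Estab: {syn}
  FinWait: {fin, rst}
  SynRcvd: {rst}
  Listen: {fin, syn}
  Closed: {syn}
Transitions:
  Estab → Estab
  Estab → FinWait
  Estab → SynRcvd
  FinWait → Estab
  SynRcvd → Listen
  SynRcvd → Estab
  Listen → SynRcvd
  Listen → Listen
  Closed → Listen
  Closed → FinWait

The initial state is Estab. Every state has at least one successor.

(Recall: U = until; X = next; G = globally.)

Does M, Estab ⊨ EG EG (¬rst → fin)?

No

States satisfying EG (¬rst → fin): {SynRcvd, Listen}.
States satisfying EG EG (¬rst → fin): {SynRcvd, Listen}.
No suitable path/successor from Estab witnesses the formula.
Estab ∉ Sat(EG EG (¬rst → fin)).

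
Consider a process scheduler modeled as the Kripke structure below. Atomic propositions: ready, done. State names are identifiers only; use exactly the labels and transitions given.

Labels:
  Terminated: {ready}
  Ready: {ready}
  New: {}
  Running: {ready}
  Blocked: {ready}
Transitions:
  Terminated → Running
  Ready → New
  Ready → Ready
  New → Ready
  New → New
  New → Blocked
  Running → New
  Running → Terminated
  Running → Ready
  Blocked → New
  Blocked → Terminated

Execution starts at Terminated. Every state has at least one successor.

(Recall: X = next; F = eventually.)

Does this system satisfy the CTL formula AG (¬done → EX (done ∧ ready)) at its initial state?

States satisfying ¬done → EX (done ∧ ready): ∅.
States satisfying AG (¬done → EX (done ∧ ready)): ∅.
Blocked is reachable from Terminated and violates ¬done → EX (done ∧ ready), so AG fails at Terminated.
Terminated ∉ Sat(AG (¬done → EX (done ∧ ready))).

No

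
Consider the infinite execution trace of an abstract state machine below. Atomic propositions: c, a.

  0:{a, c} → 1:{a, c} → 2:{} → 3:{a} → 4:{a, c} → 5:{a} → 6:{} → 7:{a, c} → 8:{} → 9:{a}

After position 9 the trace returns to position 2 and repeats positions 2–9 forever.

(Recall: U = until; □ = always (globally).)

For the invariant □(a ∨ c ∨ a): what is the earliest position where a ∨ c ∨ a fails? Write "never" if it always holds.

Check a ∨ c ∨ a at each position in order: 0 ✓, 1 ✓.
At position 2 the labels are {}, so a ∨ c ∨ a is false there. This is the first violation.

2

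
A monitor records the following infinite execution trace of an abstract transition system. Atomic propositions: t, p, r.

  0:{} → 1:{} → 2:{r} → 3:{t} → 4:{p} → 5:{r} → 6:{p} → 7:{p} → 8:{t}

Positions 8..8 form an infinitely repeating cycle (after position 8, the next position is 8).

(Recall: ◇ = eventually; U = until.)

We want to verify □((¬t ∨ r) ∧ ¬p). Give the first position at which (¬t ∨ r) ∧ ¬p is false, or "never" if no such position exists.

3

Check (¬t ∨ r) ∧ ¬p at each position in order: 0 ✓, 1 ✓, 2 ✓.
At position 3 the labels are {t}, so (¬t ∨ r) ∧ ¬p is false there. This is the first violation.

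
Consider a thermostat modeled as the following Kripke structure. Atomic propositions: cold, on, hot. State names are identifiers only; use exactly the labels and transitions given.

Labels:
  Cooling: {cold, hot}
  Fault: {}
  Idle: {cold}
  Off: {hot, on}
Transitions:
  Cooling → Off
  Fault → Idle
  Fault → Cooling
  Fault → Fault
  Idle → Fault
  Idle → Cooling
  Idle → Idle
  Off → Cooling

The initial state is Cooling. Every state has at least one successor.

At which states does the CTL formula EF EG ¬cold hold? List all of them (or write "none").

States satisfying EG ¬cold: {Fault}.
States satisfying EF EG ¬cold: {Fault, Idle}.

{Fault, Idle}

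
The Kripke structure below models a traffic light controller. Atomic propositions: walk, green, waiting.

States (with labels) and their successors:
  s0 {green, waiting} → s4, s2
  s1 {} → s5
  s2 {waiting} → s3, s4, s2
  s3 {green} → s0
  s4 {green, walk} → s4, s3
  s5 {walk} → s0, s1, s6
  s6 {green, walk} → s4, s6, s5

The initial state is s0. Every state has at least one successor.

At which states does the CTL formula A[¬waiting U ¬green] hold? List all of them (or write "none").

{s1, s2, s5}

States satisfying ¬waiting: {s1, s3, s4, s5, s6}.
States satisfying ¬green: {s1, s2, s5}.
States satisfying A[¬waiting U ¬green]: {s1, s2, s5}.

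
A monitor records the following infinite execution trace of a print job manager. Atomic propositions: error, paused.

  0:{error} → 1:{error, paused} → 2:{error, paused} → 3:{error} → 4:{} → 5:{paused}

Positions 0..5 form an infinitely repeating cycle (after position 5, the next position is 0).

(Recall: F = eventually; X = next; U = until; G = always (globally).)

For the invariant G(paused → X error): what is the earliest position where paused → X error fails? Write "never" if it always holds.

paused → X error holds at every position 0..5, and those are all the positions the trace ever visits, so the invariant G(paused → X error) is never violated.

never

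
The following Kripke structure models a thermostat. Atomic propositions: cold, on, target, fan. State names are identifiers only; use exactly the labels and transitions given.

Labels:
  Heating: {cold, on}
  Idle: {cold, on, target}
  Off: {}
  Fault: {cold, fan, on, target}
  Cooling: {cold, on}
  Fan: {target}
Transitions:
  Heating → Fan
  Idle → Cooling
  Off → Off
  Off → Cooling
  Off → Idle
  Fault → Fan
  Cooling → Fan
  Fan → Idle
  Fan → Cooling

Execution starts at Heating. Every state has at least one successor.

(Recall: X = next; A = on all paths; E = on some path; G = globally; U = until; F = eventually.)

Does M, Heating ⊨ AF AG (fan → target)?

States satisfying AG (fan → target): {Heating, Idle, Off, Fault, Cooling, Fan}.
States satisfying AF AG (fan → target): {Heating, Idle, Off, Fault, Cooling, Fan}.
Heating ∈ Sat(AF AG (fan → target)).

Holds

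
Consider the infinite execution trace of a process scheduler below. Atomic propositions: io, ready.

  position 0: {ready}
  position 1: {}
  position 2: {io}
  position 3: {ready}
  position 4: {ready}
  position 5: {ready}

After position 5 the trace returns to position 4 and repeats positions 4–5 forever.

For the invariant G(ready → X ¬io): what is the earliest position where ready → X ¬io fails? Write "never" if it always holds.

never

ready → X ¬io holds at every position 0..5, and those are all the positions the trace ever visits, so the invariant G(ready → X ¬io) is never violated.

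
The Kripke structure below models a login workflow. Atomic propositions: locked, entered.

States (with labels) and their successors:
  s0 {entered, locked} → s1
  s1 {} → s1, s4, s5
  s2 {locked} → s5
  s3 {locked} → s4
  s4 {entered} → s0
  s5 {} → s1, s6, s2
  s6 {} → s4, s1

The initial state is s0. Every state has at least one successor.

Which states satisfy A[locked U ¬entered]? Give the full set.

{s0, s1, s2, s3, s5, s6}

States satisfying locked: {s0, s2, s3}.
States satisfying ¬entered: {s1, s2, s3, s5, s6}.
States satisfying A[locked U ¬entered]: {s0, s1, s2, s3, s5, s6}.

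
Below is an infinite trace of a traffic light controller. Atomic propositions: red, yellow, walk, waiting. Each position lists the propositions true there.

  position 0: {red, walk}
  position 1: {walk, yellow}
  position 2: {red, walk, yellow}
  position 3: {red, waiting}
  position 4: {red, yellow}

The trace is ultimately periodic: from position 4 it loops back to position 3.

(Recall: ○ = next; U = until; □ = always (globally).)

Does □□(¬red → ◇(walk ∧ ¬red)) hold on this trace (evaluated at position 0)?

Yes

□(¬red → ◇(walk ∧ ¬red)) holds at every position 0..4, and those are all positions ever visited, so □□(¬red → ◇(walk ∧ ¬red)) holds.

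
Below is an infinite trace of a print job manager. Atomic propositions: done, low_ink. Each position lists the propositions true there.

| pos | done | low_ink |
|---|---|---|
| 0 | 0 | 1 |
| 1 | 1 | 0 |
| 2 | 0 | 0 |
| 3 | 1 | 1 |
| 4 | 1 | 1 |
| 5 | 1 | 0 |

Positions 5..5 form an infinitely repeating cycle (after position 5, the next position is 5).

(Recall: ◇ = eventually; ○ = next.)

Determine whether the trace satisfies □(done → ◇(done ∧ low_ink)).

No

done → ◇(done ∧ low_ink) must hold at every position from 0 onward. It fails at position 5, so □(done → ◇(done ∧ low_ink)) is false.
Positions where done holds: 1, 3, 4, 5.
Check ◇(done ∧ low_ink) at each: 1→ok, 3→ok, 4→ok, 5→fails.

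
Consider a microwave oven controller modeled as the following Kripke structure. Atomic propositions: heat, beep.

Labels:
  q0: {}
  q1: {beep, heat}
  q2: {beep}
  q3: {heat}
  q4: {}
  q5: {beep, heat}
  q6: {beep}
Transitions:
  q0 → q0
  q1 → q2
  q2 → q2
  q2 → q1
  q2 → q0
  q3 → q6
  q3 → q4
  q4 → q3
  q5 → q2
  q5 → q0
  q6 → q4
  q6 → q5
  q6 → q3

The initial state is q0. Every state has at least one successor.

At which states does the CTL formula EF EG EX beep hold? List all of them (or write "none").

{q1, q2, q3, q4, q5, q6}

States satisfying EG EX beep: {q1, q2, q3, q5, q6}.
States satisfying EF EG EX beep: {q1, q2, q3, q4, q5, q6}.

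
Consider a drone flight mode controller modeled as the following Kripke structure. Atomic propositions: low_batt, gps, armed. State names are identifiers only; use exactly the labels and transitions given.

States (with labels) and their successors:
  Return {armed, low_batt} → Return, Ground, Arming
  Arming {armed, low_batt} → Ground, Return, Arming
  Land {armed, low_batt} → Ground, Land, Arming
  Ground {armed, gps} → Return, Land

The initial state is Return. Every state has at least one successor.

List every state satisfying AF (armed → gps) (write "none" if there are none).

{Ground}

States satisfying armed → gps: {Ground}.
States satisfying AF (armed → gps): {Ground}.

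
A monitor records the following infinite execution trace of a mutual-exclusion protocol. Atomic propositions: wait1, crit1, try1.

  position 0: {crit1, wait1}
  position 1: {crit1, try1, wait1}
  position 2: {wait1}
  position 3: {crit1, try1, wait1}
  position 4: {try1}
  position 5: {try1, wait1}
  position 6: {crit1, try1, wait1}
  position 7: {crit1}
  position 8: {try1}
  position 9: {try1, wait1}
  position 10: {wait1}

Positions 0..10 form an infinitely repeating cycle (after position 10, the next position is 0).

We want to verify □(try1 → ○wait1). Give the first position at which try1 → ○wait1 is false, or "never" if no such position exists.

3

Check try1 → ○wait1 at each position in order: 0 ✓, 1 ✓, 2 ✓.
At position 3 the labels are {crit1, try1, wait1} and the next position 4 has {try1}, so try1 → ○wait1 is false there. This is the first violation.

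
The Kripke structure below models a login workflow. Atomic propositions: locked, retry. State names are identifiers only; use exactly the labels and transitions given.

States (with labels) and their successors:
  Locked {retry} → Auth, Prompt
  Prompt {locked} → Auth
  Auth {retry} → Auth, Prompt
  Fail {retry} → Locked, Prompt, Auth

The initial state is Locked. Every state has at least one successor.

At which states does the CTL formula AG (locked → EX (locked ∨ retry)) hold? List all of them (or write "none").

{Locked, Prompt, Auth, Fail}

States satisfying locked → EX (locked ∨ retry): {Locked, Prompt, Auth, Fail}.
States satisfying AG (locked → EX (locked ∨ retry)): {Locked, Prompt, Auth, Fail}.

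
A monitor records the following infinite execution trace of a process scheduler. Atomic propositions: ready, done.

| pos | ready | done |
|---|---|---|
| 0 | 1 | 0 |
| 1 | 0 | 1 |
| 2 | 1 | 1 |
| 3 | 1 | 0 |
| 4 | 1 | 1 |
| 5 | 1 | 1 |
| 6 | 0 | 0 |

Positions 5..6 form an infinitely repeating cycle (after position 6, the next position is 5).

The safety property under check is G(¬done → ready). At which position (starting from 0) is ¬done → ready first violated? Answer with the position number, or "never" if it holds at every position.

Check ¬done → ready at each position in order: 0 ✓, 1 ✓, 2 ✓, 3 ✓, 4 ✓, 5 ✓.
At position 6 the labels are {}, so ¬done → ready is false there. This is the first violation.

6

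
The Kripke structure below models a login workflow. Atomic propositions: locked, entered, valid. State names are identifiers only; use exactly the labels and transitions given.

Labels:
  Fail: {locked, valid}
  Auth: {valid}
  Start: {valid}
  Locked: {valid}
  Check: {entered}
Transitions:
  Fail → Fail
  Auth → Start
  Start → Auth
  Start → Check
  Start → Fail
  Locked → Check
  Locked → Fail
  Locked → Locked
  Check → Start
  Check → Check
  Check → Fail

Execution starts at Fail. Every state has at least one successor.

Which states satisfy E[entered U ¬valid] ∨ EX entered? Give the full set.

States satisfying entered: {Check}.
States satisfying ¬valid: {Check}.
States satisfying E[entered U ¬valid]: {Check}.
States satisfying EX entered: {Start, Locked, Check}.
States satisfying E[entered U ¬valid] ∨ EX entered: {Start, Locked, Check}.

{Start, Locked, Check}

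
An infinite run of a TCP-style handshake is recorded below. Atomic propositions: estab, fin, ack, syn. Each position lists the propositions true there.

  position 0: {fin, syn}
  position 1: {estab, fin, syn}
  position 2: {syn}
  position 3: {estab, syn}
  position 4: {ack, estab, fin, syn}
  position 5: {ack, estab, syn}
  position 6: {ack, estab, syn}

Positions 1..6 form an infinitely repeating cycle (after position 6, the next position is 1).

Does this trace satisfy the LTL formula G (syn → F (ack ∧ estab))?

syn → F (ack ∧ estab) holds at every position 0..6, and those are all positions ever visited, so G (syn → F (ack ∧ estab)) holds.
Positions where syn holds: 0, 1, 2, 3, 4, 5, 6.
Check F (ack ∧ estab) at each: 0→ok, 1→ok, 2→ok, 3→ok, 4→ok, 5→ok, 6→ok.

Holds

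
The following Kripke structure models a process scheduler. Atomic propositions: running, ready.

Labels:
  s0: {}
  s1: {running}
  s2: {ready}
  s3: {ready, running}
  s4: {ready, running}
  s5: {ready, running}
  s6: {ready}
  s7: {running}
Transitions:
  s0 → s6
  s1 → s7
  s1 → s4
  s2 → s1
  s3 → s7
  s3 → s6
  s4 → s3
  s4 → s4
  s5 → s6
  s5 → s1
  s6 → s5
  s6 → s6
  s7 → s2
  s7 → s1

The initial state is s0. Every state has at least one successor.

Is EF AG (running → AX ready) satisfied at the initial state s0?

States satisfying AG (running → AX ready): ∅.
States satisfying EF AG (running → AX ready): ∅.
No suitable path/successor from s0 witnesses the formula.
s0 ∉ Sat(EF AG (running → AX ready)).

Does not hold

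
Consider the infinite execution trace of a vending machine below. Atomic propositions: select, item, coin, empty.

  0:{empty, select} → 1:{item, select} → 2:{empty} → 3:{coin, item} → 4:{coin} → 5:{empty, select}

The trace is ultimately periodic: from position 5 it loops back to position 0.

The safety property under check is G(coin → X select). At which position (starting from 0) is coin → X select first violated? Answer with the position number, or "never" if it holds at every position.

Check coin → X select at each position in order: 0 ✓, 1 ✓, 2 ✓.
At position 3 the labels are {coin, item} and the next position 4 has {coin}, so coin → X select is false there. This is the first violation.

3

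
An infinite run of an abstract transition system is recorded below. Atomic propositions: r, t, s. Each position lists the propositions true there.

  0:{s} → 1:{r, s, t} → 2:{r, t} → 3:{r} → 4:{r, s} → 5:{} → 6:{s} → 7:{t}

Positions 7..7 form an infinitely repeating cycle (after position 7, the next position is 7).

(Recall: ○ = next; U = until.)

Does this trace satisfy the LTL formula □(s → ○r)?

Violated

s → ○r must hold at every position from 0 onward. It fails at position 4, so □(s → ○r) is false.
Positions where s holds: 0, 1, 4, 6.
Check ○r at each: 0→ok, 1→ok, 4→fails, 6→fails.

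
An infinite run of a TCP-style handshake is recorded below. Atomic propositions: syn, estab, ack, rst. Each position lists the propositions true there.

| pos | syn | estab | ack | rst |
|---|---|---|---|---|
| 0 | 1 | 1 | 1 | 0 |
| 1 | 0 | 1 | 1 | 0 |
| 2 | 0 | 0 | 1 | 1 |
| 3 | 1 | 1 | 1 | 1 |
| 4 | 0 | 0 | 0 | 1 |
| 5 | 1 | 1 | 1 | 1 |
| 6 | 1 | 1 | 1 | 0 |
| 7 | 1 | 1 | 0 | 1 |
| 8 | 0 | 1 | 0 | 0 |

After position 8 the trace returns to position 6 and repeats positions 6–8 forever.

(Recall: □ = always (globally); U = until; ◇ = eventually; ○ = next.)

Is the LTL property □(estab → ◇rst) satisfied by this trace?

estab → ◇rst holds at every position 0..8, and those are all positions ever visited, so □(estab → ◇rst) holds.
Positions where estab holds: 0, 1, 3, 5, 6, 7, 8.
Check ◇rst at each: 0→ok, 1→ok, 3→ok, 5→ok, 6→ok, 7→ok, 8→ok.

Holds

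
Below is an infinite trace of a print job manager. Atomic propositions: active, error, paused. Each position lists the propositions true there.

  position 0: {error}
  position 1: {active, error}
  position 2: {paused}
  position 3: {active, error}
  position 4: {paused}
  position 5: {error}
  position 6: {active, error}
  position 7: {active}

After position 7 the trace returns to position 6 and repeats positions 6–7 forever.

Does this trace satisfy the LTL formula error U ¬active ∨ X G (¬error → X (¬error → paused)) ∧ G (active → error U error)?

Yes

Walking from position 0: ¬active first holds at position 0, and error holds at every earlier position along the way, so error U ¬active holds.
At position 0: error U ¬active is true; X G (¬error → X (¬error → paused)) ∧ G (active → error U error) is false; so error U ¬active ∨ X G (¬error → X (¬error → paused)) ∧ G (active → error U error) is true.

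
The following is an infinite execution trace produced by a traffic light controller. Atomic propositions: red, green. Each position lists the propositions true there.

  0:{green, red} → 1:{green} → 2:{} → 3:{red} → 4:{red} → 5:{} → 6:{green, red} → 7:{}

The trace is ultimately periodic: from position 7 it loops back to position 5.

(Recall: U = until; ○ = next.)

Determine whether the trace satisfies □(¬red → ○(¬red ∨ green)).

¬red → ○(¬red ∨ green) must hold at every position from 0 onward. It fails at position 2, so □(¬red → ○(¬red ∨ green)) is false.
Positions where ¬red holds: 1, 2, 5, 7.
Check ○(¬red ∨ green) at each: 1→ok, 2→fails, 5→ok, 7→ok.

Does not hold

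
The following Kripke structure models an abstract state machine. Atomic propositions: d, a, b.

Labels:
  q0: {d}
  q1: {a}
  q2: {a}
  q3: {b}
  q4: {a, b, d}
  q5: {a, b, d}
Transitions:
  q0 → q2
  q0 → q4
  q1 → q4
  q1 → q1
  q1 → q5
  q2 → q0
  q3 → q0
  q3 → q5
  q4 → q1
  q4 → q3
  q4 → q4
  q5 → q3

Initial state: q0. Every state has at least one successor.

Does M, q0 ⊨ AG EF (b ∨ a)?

Satisfied

States satisfying EF (b ∨ a): {q0, q1, q2, q3, q4, q5}.
States satisfying AG EF (b ∨ a): {q0, q1, q2, q3, q4, q5}.
Every state reachable from q0 satisfies EF (b ∨ a).
q0 ∈ Sat(AG EF (b ∨ a)).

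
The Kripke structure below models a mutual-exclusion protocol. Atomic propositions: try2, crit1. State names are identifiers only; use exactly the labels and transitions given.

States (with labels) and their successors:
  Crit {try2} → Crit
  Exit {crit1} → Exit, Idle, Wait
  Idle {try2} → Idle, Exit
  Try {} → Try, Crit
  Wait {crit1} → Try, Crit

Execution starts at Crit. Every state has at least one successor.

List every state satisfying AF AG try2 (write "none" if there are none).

States satisfying AG try2: {Crit}.
States satisfying AF AG try2: {Crit}.

{Crit}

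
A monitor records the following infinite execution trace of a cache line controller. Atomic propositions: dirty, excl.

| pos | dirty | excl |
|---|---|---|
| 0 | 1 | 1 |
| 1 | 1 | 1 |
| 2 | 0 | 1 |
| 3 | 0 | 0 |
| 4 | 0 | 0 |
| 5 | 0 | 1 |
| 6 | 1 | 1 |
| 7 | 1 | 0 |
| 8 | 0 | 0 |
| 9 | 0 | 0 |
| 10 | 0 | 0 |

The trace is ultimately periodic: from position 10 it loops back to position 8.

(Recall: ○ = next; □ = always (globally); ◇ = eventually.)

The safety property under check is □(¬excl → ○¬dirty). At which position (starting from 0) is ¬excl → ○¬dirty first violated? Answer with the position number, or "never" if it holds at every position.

¬excl → ○¬dirty holds at every position 0..10, and those are all the positions the trace ever visits, so the invariant □(¬excl → ○¬dirty) is never violated.

never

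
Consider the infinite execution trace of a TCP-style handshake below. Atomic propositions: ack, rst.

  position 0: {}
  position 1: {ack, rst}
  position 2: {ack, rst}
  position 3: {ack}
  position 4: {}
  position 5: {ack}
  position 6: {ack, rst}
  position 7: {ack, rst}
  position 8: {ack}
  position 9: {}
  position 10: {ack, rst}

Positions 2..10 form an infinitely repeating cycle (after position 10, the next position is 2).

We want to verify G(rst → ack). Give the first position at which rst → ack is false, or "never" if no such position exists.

never

rst → ack holds at every position 0..10, and those are all the positions the trace ever visits, so the invariant G(rst → ack) is never violated.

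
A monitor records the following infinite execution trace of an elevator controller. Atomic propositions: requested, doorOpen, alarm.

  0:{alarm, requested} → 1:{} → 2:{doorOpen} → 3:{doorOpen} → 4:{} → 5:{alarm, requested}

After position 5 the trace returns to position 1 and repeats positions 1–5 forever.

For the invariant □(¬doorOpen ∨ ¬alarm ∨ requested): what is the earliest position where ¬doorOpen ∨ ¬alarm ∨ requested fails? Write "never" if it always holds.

never

¬doorOpen ∨ ¬alarm ∨ requested holds at every position 0..5, and those are all the positions the trace ever visits, so the invariant □(¬doorOpen ∨ ¬alarm ∨ requested) is never violated.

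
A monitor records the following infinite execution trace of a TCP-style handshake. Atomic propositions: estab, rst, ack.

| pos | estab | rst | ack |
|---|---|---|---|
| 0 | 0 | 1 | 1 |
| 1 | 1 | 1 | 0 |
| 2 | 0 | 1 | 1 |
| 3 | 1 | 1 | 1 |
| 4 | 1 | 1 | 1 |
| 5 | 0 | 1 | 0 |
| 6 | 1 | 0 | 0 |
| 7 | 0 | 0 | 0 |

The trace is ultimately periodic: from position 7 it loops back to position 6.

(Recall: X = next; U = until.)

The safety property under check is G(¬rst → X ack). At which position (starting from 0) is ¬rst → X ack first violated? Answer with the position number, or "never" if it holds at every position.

Check ¬rst → X ack at each position in order: 0 ✓, 1 ✓, 2 ✓, 3 ✓, 4 ✓, 5 ✓.
At position 6 the labels are {estab} and the next position 7 has {}, so ¬rst → X ack is false there. This is the first violation.

6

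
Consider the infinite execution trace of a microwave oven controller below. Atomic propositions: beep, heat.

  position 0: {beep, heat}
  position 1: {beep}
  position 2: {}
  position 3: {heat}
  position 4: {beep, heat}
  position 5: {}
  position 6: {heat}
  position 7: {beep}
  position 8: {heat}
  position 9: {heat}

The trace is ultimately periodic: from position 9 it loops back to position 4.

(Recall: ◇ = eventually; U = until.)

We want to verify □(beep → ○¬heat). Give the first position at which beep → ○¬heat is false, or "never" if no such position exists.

Check beep → ○¬heat at each position in order: 0 ✓, 1 ✓, 2 ✓, 3 ✓, 4 ✓, 5 ✓, 6 ✓.
At position 7 the labels are {beep} and the next position 8 has {heat}, so beep → ○¬heat is false there. This is the first violation.

7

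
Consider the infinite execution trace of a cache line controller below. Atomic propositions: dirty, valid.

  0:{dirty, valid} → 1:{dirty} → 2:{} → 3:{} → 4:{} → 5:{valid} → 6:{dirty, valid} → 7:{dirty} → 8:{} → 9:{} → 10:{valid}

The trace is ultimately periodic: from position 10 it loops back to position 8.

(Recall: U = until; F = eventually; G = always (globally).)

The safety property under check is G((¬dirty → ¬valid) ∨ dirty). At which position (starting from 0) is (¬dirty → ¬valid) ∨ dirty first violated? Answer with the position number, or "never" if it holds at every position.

5

Check (¬dirty → ¬valid) ∨ dirty at each position in order: 0 ✓, 1 ✓, 2 ✓, 3 ✓, 4 ✓.
At position 5 the labels are {valid}, so (¬dirty → ¬valid) ∨ dirty is false there. This is the first violation.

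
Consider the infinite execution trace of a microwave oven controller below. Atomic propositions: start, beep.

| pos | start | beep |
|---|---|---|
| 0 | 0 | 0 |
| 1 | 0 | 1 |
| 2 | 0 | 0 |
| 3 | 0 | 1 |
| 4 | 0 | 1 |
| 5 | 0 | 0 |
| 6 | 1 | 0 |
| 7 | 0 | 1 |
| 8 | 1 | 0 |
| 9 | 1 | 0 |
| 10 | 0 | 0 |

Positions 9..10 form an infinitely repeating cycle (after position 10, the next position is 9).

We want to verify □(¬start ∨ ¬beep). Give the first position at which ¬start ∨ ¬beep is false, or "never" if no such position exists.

never

¬start ∨ ¬beep holds at every position 0..10, and those are all the positions the trace ever visits, so the invariant □(¬start ∨ ¬beep) is never violated.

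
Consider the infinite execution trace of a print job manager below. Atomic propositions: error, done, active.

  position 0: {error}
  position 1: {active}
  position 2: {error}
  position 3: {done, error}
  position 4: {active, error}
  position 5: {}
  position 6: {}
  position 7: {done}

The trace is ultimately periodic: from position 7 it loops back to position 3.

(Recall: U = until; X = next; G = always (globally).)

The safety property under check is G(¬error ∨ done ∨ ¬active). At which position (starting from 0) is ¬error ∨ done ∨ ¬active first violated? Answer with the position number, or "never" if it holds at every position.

Check ¬error ∨ done ∨ ¬active at each position in order: 0 ✓, 1 ✓, 2 ✓, 3 ✓.
At position 4 the labels are {active, error}, so ¬error ∨ done ∨ ¬active is false there. This is the first violation.

4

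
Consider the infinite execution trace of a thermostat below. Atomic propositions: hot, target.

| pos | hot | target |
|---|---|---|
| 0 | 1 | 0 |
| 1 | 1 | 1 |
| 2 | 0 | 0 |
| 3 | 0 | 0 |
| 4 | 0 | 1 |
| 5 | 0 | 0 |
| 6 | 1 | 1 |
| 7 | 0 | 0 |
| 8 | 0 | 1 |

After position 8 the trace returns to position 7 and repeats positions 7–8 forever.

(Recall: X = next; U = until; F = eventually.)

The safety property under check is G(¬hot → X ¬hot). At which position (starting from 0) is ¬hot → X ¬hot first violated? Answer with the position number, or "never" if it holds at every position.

5

Check ¬hot → X ¬hot at each position in order: 0 ✓, 1 ✓, 2 ✓, 3 ✓, 4 ✓.
At position 5 the labels are {} and the next position 6 has {hot, target}, so ¬hot → X ¬hot is false there. This is the first violation.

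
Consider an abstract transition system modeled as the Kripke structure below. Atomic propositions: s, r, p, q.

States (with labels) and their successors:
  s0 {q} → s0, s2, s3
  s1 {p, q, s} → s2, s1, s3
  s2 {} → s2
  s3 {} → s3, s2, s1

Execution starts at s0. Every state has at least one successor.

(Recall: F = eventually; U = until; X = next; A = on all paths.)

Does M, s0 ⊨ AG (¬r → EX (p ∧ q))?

States satisfying ¬r → EX (p ∧ q): {s1, s3}.
States satisfying AG (¬r → EX (p ∧ q)): ∅.
s0 is reachable from s0 and violates ¬r → EX (p ∧ q), so AG fails at s0.
s0 ∉ Sat(AG (¬r → EX (p ∧ q))).

Does not hold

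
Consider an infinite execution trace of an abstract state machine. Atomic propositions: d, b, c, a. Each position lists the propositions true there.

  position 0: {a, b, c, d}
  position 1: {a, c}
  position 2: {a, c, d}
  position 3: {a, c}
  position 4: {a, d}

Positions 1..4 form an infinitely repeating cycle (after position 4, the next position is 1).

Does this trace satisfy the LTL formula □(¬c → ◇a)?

¬c → ◇a holds at every position 0..4, and those are all positions ever visited, so □(¬c → ◇a) holds.
Positions where ¬c holds: 4.
Check ◇a at each: 4→ok.

Satisfied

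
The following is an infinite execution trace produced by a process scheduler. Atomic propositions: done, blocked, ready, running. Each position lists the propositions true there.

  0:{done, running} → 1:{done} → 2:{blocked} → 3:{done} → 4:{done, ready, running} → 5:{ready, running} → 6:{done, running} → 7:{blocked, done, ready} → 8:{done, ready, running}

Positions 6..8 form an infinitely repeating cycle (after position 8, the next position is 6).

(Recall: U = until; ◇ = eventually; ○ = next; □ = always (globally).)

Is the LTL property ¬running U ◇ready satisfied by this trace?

Walking from position 0: ◇ready first holds at position 0, and ¬running holds at every earlier position along the way, so ¬running U ◇ready holds.

Holds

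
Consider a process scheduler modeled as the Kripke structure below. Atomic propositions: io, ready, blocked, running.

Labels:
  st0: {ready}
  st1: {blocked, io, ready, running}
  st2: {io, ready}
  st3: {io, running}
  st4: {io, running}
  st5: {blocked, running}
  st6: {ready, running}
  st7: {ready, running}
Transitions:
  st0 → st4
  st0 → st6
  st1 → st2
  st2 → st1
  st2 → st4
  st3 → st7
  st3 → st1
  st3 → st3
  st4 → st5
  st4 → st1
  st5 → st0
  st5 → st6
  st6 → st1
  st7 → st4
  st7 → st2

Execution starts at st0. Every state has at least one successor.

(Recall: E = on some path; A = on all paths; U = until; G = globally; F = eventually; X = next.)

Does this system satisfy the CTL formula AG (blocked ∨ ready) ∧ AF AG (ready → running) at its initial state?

Violated

States satisfying blocked ∨ ready: {st0, st1, st2, st5, st6, st7}.
States satisfying AG (blocked ∨ ready): ∅.
States satisfying AG (ready → running): ∅.
States satisfying AF AG (ready → running): ∅.
States satisfying AG (blocked ∨ ready) ∧ AF AG (ready → running): ∅.
st0 ∉ Sat(AG (blocked ∨ ready) ∧ AF AG (ready → running)).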